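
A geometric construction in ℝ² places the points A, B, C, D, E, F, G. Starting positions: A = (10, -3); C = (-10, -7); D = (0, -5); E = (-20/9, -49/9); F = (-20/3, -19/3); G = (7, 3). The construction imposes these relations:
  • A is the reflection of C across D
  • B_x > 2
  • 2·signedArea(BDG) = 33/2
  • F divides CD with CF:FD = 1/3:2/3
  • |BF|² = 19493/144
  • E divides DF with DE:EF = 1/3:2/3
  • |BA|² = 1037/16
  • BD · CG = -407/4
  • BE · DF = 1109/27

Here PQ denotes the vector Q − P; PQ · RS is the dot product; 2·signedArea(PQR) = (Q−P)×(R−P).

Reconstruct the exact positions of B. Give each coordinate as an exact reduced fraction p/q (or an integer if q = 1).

1. B_x = 11/4  [2·signedArea(BDG) = 33/2 ∩ BD · CG = -407/4]
2. B_y = 1/2  [2·signedArea(BDG) = 33/2 ∩ BD · CG = -407/4]
   → B = (11/4, 1/2)

B = (11/4, 1/2)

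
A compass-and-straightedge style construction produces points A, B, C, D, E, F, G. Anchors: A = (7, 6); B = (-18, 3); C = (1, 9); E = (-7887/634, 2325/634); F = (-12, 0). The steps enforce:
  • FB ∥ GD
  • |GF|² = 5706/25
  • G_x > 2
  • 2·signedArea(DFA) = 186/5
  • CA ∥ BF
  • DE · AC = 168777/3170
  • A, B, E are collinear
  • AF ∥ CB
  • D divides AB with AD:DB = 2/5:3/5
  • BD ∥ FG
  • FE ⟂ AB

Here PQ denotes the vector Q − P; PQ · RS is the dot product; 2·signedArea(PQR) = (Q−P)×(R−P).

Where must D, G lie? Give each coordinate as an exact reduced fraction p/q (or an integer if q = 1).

1. D_x = -3  [D divides AB with AD:DB = 2/5:3/5]
2. D_y = 24/5  [D divides AB with AD:DB = 2/5:3/5]
   → D = (-3, 24/5)
3. G_x = 3  [FB ∥ GD ∩ BD ∥ FG]
4. G_y = 9/5  [FB ∥ GD ∩ BD ∥ FG]
   → G = (3, 9/5)

D = (-3, 24/5)
G = (3, 9/5)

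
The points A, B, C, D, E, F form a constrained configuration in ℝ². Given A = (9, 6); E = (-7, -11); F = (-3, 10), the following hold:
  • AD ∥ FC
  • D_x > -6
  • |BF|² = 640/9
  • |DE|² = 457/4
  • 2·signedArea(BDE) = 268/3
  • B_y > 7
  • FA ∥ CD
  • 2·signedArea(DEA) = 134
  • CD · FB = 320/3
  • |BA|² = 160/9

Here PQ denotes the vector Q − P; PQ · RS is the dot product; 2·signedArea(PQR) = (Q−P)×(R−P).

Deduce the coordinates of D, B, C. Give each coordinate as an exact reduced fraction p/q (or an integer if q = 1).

B = (5, 22/3)
C = (-17, 7/2)
D = (-5, -1/2)

1. D_x = -5  [line -17·x + 16·y + -77 = 0 ∩ |DE|² = 457/4]
2. D_y = -1/2  [line -17·x + 16·y + -77 = 0 ∩ |DE|² = 457/4]
   → D = (-5, -1/2)
3. B_x = 5  [line 21/2·x + -2·y + -227/6 = 0 ∩ |BA|² = 160/9]
4. B_y = 22/3  [line 21/2·x + -2·y + -227/6 = 0 ∩ |BA|² = 160/9]
   → B = (5, 22/3)
5. C_x = -17  [FA ∥ CD ∩ AD ∥ FC]
6. C_y = 7/2  [FA ∥ CD ∩ AD ∥ FC]
   → C = (-17, 7/2)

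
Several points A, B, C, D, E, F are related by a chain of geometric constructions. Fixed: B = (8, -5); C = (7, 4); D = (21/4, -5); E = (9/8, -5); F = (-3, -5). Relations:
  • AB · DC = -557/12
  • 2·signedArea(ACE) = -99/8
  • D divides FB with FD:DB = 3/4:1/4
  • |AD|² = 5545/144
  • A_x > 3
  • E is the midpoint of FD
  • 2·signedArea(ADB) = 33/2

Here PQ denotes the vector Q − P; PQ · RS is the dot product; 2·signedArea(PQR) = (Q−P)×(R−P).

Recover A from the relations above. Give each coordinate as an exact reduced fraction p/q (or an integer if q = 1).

1. A_x = 11/3  [2·signedArea(ADB) = 33/2 ∩ 2·signedArea(ACE) = -99/8]
2. A_y = 1  [2·signedArea(ADB) = 33/2 ∩ 2·signedArea(ACE) = -99/8]
   → A = (11/3, 1)

A = (11/3, 1)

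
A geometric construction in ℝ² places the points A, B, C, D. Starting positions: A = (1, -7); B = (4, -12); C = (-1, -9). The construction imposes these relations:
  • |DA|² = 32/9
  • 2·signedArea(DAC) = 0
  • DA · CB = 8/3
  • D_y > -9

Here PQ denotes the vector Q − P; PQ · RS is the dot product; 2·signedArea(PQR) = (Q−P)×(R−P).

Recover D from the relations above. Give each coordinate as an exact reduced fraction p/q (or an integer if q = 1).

D = (-1/3, -25/3)

1. D_x = -1/3  [2·signedArea(DAC) = 0 ∩ DA · CB = 8/3]
2. D_y = -25/3  [2·signedArea(DAC) = 0 ∩ DA · CB = 8/3]
   → D = (-1/3, -25/3)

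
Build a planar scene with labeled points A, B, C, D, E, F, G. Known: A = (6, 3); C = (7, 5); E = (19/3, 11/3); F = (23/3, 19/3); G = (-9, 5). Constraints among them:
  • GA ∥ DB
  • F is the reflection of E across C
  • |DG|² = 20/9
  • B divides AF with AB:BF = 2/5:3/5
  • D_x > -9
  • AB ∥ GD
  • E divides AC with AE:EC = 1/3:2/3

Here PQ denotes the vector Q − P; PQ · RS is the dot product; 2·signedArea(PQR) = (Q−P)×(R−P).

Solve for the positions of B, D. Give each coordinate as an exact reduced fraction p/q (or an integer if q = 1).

B = (20/3, 13/3)
D = (-25/3, 19/3)

1. B_x = 20/3  [B divides AF with AB:BF = 2/5:3/5]
2. B_y = 13/3  [B divides AF with AB:BF = 2/5:3/5]
   → B = (20/3, 13/3)
3. D_x = -25/3  [GA ∥ DB ∩ AB ∥ GD]
4. D_y = 19/3  [GA ∥ DB ∩ AB ∥ GD]
   → D = (-25/3, 19/3)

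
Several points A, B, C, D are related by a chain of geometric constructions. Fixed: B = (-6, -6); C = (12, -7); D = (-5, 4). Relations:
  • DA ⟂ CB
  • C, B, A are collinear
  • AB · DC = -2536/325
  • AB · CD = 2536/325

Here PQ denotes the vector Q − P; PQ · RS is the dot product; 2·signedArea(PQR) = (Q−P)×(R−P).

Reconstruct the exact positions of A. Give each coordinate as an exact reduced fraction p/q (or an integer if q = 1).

A = (-1806/325, -1958/325)

1. A_x = -1806/325  [C, B, A are collinear ∩ DA ⟂ CB]
2. A_y = -1958/325  [C, B, A are collinear ∩ DA ⟂ CB]
   → A = (-1806/325, -1958/325)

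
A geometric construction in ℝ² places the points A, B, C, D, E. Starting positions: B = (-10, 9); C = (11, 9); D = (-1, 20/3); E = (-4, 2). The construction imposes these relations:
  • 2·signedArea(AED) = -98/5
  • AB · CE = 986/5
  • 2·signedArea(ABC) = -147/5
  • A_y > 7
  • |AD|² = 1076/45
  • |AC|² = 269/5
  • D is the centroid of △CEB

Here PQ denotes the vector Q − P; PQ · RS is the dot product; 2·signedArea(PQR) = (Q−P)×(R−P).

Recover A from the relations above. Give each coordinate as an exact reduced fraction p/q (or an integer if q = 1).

A = (19/5, 38/5)

1. A_x = 19/5  [2·signedArea(AED) = -98/5 ∩ AB · CE = 986/5]
2. A_y = 38/5  [2·signedArea(AED) = -98/5 ∩ AB · CE = 986/5]
   → A = (19/5, 38/5)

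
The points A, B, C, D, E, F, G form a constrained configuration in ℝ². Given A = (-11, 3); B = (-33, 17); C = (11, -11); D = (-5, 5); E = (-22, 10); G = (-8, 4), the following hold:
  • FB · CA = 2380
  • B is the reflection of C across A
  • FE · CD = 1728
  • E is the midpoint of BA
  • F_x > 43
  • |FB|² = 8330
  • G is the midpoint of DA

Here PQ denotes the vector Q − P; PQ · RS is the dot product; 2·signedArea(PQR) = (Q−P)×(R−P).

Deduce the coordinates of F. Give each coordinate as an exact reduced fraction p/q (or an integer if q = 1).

1. F_x = 44  [FE · CD = 1728 ∩ FB · CA = 2380]
2. F_y = -32  [FE · CD = 1728 ∩ FB · CA = 2380]
   → F = (44, -32)

F = (44, -32)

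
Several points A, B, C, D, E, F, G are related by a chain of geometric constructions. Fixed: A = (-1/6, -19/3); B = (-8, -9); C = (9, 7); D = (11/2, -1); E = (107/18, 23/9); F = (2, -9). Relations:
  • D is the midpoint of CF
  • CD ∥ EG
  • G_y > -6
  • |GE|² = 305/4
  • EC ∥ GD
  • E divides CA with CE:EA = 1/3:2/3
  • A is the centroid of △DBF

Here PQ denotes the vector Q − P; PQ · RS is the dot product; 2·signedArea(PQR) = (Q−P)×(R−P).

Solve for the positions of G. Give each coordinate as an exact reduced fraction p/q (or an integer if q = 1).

1. G_x = 22/9  [EC ∥ GD ∩ CD ∥ EG]
2. G_y = -49/9  [EC ∥ GD ∩ CD ∥ EG]
   → G = (22/9, -49/9)

G = (22/9, -49/9)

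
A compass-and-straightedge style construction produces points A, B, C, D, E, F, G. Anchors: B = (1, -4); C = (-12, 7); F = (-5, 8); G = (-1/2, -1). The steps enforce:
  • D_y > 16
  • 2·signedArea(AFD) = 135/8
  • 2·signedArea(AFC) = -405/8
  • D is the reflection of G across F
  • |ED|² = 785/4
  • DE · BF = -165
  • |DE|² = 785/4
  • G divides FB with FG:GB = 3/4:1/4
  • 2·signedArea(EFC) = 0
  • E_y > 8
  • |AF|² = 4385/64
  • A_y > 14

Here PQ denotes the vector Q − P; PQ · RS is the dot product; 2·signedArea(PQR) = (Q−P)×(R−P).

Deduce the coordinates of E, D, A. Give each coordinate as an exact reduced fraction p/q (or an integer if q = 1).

A = (-81/8, 29/2)
D = (-19/2, 17)
E = (2, 9)

1. D_x = -19/2  [D is the reflection of G across F]
2. D_y = 17  [D is the reflection of G across F]
   → D = (-19/2, 17)
3. A_x = -81/8  [2·signedArea(AFC) = -405/8 ∩ 2·signedArea(AFD) = 135/8]
4. A_y = 29/2  [2·signedArea(AFC) = -405/8 ∩ 2·signedArea(AFD) = 135/8]
   → A = (-81/8, 29/2)
5. E_x = 2  [2·signedArea(EFC) = 0 ∩ DE · BF = -165]
6. E_y = 9  [2·signedArea(EFC) = 0 ∩ DE · BF = -165]
   → E = (2, 9)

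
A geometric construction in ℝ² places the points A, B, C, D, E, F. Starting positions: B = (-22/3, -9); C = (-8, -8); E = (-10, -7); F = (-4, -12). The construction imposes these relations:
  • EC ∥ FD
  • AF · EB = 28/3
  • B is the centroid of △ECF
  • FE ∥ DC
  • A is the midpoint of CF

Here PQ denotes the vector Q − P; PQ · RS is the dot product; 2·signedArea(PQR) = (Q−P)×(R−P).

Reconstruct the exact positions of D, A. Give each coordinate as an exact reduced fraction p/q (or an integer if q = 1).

A = (-6, -10)
D = (-2, -13)

1. D_x = -2  [FE ∥ DC ∩ EC ∥ FD]
2. D_y = -13  [FE ∥ DC ∩ EC ∥ FD]
   → D = (-2, -13)
3. A_x = -6  [A is the midpoint of CF]
4. A_y = -10  [A is the midpoint of CF]
   → A = (-6, -10)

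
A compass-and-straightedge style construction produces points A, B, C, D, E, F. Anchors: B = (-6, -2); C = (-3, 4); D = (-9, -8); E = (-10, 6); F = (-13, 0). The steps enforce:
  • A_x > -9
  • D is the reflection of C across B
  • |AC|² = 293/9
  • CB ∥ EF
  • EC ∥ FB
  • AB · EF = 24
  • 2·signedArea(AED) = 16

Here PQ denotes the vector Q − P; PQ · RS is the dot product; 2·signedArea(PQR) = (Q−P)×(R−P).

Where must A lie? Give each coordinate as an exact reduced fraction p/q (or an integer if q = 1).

1. A_x = -26/3  [AB · EF = 24 ∩ 2·signedArea(AED) = 16]
2. A_y = 10/3  [AB · EF = 24 ∩ 2·signedArea(AED) = 16]
   → A = (-26/3, 10/3)

A = (-26/3, 10/3)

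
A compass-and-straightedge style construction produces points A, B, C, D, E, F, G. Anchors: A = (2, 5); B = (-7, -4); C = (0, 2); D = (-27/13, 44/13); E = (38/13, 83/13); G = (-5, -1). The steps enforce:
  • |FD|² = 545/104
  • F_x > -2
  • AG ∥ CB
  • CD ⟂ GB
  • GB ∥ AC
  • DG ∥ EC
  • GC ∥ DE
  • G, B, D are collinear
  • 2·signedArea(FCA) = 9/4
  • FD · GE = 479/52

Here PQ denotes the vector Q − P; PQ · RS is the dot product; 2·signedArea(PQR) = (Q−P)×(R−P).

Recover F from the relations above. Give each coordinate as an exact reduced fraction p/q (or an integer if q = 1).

F = (-5/4, 5/4)

1. F_x = -5/4  [FD · GE = 479/52 ∩ 2·signedArea(FCA) = 9/4]
2. F_y = 5/4  [FD · GE = 479/52 ∩ 2·signedArea(FCA) = 9/4]
   → F = (-5/4, 5/4)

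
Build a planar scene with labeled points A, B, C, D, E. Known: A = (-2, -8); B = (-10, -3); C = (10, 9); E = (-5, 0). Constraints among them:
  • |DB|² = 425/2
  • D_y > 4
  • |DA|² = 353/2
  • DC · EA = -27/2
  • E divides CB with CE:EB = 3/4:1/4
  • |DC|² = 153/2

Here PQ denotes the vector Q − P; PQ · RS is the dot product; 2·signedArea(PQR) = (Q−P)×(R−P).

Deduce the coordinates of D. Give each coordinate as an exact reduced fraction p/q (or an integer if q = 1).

1. D_x = 5/2  [line -3·x + 8·y + -57/2 = 0 ∩ |DA|² = 353/2]
2. D_y = 9/2  [line -3·x + 8·y + -57/2 = 0 ∩ |DA|² = 353/2]
   → D = (5/2, 9/2)

D = (5/2, 9/2)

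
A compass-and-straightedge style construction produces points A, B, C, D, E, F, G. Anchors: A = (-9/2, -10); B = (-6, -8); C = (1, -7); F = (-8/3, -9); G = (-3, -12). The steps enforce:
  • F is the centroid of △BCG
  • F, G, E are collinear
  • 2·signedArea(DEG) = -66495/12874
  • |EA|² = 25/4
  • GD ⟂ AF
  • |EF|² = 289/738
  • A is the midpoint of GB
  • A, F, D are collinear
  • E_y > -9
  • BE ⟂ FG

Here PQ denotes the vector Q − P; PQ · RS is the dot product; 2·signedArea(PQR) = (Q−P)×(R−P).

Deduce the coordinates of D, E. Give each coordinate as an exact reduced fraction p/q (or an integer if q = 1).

D = (-657/157, -1543/157)
E = (-213/82, -687/82)

1. D_x = -657/157  [A, F, D are collinear ∩ GD ⟂ AF]
2. D_y = -1543/157  [A, F, D are collinear ∩ GD ⟂ AF]
   → D = (-657/157, -1543/157)
3. E_x = -213/82  [F, G, E are collinear ∩ BE ⟂ FG]
4. E_y = -687/82  [F, G, E are collinear ∩ BE ⟂ FG]
   → E = (-213/82, -687/82)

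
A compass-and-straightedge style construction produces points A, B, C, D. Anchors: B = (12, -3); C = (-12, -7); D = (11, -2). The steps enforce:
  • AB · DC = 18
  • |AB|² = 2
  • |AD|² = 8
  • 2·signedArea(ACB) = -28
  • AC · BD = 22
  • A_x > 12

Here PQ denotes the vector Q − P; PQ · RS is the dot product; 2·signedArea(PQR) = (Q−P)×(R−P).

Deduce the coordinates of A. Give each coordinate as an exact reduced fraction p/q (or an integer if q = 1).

A = (13, -4)

1. A_x = 13  [AB · DC = 18 ∩ AC · BD = 22]
2. A_y = -4  [AB · DC = 18 ∩ AC · BD = 22]
   → A = (13, -4)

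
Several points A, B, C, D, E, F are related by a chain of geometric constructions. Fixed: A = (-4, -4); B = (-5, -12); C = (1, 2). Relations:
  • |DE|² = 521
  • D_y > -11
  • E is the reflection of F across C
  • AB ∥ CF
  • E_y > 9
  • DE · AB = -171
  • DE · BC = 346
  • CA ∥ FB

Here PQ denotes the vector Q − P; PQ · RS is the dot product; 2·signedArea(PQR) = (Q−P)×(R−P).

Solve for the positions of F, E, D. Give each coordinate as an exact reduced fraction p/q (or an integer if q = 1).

D = (-9, -10)
E = (2, 10)
F = (0, -6)

1. F_x = 0  [CA ∥ FB ∩ AB ∥ CF]
2. F_y = -6  [CA ∥ FB ∩ AB ∥ CF]
   → F = (0, -6)
3. E_x = 2  [E is the reflection of F across C]
4. E_y = 10  [E is the reflection of F across C]
   → E = (2, 10)
5. D_x = -9  [DE · BC = 346 ∩ DE · AB = -171]
6. D_y = -10  [DE · BC = 346 ∩ DE · AB = -171]
   → D = (-9, -10)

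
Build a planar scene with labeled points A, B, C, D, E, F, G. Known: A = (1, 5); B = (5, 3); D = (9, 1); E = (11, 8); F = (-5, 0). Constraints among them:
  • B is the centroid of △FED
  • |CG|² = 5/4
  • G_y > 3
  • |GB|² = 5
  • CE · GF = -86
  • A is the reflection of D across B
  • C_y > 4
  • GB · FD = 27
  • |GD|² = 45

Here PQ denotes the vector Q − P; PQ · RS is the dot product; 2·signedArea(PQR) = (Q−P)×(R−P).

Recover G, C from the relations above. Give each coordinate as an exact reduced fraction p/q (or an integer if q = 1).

C = (2, 9/2)
G = (3, 4)

1. G_x = 3  [line -14·x + -1·y + 46 = 0 ∩ |GB|² = 5]
2. G_y = 4  [line -14·x + -1·y + 46 = 0 ∩ |GB|² = 5]
   → G = (3, 4)
3. C_x = 2  [line 8·x + 4·y + -34 = 0 ∩ |CG|² = 5/4]
4. C_y = 9/2  [line 8·x + 4·y + -34 = 0 ∩ |CG|² = 5/4]
   → C = (2, 9/2)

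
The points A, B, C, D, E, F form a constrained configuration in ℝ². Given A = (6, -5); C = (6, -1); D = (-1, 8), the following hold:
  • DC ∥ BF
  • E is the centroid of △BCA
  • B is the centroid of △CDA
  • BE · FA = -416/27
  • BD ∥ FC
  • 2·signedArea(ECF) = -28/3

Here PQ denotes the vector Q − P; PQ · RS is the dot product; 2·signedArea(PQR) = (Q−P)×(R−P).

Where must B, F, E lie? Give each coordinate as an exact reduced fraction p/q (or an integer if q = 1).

1. B_x = 11/3  [B is the centroid of △CDA]
2. B_y = 2/3  [B is the centroid of △CDA]
   → B = (11/3, 2/3)
3. F_x = 32/3  [BD ∥ FC ∩ DC ∥ BF]
4. F_y = -25/3  [BD ∥ FC ∩ DC ∥ BF]
   → F = (32/3, -25/3)
5. E_x = 47/9  [E is the centroid of △BCA]
6. E_y = -16/9  [E is the centroid of △BCA]
   → E = (47/9, -16/9)

B = (11/3, 2/3)
E = (47/9, -16/9)
F = (32/3, -25/3)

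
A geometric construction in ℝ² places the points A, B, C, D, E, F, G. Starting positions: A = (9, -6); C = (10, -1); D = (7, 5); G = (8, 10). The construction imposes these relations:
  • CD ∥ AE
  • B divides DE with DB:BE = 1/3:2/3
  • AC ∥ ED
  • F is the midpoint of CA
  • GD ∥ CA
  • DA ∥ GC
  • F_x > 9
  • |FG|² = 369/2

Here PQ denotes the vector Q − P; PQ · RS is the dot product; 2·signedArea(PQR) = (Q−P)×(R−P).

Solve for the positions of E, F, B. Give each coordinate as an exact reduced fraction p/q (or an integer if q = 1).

B = (20/3, 10/3)
E = (6, 0)
F = (19/2, -7/2)

1. E_x = 6  [AC ∥ ED ∩ CD ∥ AE]
2. E_y = 0  [AC ∥ ED ∩ CD ∥ AE]
   → E = (6, 0)
3. F_x = 19/2  [F is the midpoint of CA]
4. F_y = -7/2  [F is the midpoint of CA]
   → F = (19/2, -7/2)
5. B_x = 20/3  [B divides DE with DB:BE = 1/3:2/3]
6. B_y = 10/3  [B divides DE with DB:BE = 1/3:2/3]
   → B = (20/3, 10/3)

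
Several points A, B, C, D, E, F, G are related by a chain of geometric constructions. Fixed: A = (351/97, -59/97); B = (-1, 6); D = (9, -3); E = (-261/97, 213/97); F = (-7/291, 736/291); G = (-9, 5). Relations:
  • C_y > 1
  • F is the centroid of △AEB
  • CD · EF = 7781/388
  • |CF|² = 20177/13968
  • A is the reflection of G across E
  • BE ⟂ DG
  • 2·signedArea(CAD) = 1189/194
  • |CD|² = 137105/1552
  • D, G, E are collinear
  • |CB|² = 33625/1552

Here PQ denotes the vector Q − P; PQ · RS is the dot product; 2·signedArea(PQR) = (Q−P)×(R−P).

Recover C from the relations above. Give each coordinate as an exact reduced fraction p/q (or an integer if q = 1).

C = (86/97, 677/388)

1. C_x = 86/97  [CD · EF = 7781/388 ∩ 2·signedArea(CAD) = 1189/194]
2. C_y = 677/388  [CD · EF = 7781/388 ∩ 2·signedArea(CAD) = 1189/194]
   → C = (86/97, 677/388)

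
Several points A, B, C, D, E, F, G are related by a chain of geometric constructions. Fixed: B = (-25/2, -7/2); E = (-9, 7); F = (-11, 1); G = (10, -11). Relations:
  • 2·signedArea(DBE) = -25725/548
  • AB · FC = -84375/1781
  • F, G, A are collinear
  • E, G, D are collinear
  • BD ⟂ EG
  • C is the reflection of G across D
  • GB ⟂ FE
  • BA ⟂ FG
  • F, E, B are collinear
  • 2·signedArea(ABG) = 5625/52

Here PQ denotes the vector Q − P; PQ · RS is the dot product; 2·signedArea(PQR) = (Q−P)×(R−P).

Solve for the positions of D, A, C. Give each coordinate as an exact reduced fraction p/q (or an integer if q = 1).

1. D_x = -1535/274  [E, G, D are collinear ∩ BD ⟂ EG]
2. D_y = 518/137  [E, G, D are collinear ∩ BD ⟂ EG]
   → D = (-1535/274, 518/137)
3. A_x = -265/26  [F, G, A are collinear ∩ BA ⟂ FG]
4. A_y = 7/13  [F, G, A are collinear ∩ BA ⟂ FG]
   → A = (-265/26, 7/13)
5. C_x = -2905/137  [C is the reflection of G across D]
6. C_y = 2543/137  [C is the reflection of G across D]
   → C = (-2905/137, 2543/137)

A = (-265/26, 7/13)
C = (-2905/137, 2543/137)
D = (-1535/274, 518/137)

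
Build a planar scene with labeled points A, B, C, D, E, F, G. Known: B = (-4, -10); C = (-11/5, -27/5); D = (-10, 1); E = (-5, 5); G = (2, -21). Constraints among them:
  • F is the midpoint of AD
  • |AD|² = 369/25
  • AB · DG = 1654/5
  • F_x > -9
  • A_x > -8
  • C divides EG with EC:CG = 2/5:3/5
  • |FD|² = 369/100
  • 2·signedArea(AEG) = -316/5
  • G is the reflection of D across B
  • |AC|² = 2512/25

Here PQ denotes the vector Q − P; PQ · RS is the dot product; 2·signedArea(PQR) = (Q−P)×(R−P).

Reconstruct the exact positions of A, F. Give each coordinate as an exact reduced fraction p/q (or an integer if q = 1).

A = (-7, 17/5)
F = (-17/2, 11/5)

1. A_x = -7  [AB · DG = 1654/5 ∩ 2·signedArea(AEG) = -316/5]
2. A_y = 17/5  [AB · DG = 1654/5 ∩ 2·signedArea(AEG) = -316/5]
   → A = (-7, 17/5)
3. F_x = -17/2  [F is the midpoint of AD]
4. F_y = 11/5  [F is the midpoint of AD]
   → F = (-17/2, 11/5)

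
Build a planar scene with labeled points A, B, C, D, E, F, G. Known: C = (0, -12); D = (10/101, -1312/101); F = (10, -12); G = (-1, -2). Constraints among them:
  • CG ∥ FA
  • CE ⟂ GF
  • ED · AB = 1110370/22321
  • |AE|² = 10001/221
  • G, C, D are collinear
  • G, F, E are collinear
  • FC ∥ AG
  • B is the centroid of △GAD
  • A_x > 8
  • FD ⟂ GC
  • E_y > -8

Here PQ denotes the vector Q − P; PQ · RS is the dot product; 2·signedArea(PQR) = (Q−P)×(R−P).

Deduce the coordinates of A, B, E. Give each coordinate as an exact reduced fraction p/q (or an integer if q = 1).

1. A_x = 9  [FC ∥ AG ∩ CG ∥ FA]
2. A_y = -2  [FC ∥ AG ∩ CG ∥ FA]
   → A = (9, -2)
3. B_x = 818/303  [B is the centroid of △GAD]
4. B_y = -572/101  [B is the centroid of △GAD]
   → B = (818/303, -572/101)
5. E_x = 1000/221  [G, F, E are collinear ∩ CE ⟂ GF]
6. E_y = -1552/221  [G, F, E are collinear ∩ CE ⟂ GF]
   → E = (1000/221, -1552/221)

A = (9, -2)
B = (818/303, -572/101)
E = (1000/221, -1552/221)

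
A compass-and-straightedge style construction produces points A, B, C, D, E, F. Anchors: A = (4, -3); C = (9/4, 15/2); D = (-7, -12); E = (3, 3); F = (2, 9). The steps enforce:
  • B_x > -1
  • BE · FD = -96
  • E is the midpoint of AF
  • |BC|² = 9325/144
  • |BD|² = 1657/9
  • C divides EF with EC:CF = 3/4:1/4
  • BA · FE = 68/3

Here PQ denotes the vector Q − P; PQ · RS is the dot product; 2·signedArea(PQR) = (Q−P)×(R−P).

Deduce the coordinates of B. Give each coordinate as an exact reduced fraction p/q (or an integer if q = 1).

1. B_x = -2/3  [BE · FD = -96 ∩ BA · FE = 68/3]
2. B_y = 0  [BE · FD = -96 ∩ BA · FE = 68/3]
   → B = (-2/3, 0)

B = (-2/3, 0)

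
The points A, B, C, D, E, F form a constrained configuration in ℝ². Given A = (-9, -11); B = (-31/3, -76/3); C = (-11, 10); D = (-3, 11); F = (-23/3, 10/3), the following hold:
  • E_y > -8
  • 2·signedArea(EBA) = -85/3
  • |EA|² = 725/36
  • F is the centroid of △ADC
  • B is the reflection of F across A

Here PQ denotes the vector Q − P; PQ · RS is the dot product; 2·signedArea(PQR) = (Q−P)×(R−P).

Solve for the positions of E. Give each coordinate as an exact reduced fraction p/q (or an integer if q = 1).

1. E_x = -20/3  [line -43/3·x + 4/3·y + -86 = 0 ∩ |EA|² = 725/36]
2. E_y = -43/6  [line -43/3·x + 4/3·y + -86 = 0 ∩ |EA|² = 725/36]
   → E = (-20/3, -43/6)

E = (-20/3, -43/6)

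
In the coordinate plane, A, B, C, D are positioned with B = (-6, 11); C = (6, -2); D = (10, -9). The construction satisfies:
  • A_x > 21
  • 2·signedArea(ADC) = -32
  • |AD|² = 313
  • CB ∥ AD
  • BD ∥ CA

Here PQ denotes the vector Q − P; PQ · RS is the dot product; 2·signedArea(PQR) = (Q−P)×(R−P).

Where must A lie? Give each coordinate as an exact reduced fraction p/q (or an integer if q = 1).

1. A_x = 22  [CB ∥ AD ∩ BD ∥ CA]
2. A_y = -22  [CB ∥ AD ∩ BD ∥ CA]
   → A = (22, -22)

A = (22, -22)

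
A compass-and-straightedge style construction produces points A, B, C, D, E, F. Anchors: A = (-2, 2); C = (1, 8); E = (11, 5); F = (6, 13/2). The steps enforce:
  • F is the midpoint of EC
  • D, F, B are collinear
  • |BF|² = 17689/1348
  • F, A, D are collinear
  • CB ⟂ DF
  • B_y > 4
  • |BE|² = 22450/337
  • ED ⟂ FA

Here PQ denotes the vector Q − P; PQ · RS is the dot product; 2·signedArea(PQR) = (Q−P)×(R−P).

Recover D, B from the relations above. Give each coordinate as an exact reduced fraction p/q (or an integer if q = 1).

1. D_x = 3086/337  [F, A, D are collinear ∩ ED ⟂ FA]
2. D_y = 2789/337  [F, A, D are collinear ∩ ED ⟂ FA]
   → D = (3086/337, 2789/337)
3. B_x = 958/337  [D, F, B are collinear ∩ CB ⟂ DF]
4. B_y = 1592/337  [D, F, B are collinear ∩ CB ⟂ DF]
   → B = (958/337, 1592/337)

B = (958/337, 1592/337)
D = (3086/337, 2789/337)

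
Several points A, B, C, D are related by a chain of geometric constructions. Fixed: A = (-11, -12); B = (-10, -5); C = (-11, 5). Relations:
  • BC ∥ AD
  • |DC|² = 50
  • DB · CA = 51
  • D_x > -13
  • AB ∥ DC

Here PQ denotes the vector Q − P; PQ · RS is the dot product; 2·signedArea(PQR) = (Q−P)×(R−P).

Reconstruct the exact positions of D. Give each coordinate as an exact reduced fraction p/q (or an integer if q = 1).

D = (-12, -2)

1. D_x = -12  [AB ∥ DC ∩ BC ∥ AD]
2. D_y = -2  [AB ∥ DC ∩ BC ∥ AD]
   → D = (-12, -2)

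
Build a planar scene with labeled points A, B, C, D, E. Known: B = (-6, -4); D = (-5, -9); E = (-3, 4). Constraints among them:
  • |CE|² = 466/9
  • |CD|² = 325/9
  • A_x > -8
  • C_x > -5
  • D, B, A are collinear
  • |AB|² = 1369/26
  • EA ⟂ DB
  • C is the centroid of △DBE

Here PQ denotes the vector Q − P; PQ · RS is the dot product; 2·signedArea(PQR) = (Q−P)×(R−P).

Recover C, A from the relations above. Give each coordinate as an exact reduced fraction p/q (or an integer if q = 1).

1. C_x = -14/3  [C is the centroid of △DBE]
2. C_y = -3  [C is the centroid of △DBE]
   → C = (-14/3, -3)
3. A_x = -193/26  [D, B, A are collinear ∩ EA ⟂ DB]
4. A_y = 81/26  [D, B, A are collinear ∩ EA ⟂ DB]
   → A = (-193/26, 81/26)

A = (-193/26, 81/26)
C = (-14/3, -3)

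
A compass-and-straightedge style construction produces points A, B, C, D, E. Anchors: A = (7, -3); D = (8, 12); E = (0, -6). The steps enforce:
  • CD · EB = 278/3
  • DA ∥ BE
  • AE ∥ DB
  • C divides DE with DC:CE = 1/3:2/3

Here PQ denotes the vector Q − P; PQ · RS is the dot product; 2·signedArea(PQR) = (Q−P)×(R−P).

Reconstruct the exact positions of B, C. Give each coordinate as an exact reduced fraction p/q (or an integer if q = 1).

1. B_x = 1  [DA ∥ BE ∩ AE ∥ DB]
2. B_y = 9  [DA ∥ BE ∩ AE ∥ DB]
   → B = (1, 9)
3. C_x = 16/3  [C divides DE with DC:CE = 1/3:2/3]
4. C_y = 6  [C divides DE with DC:CE = 1/3:2/3]
   → C = (16/3, 6)

B = (1, 9)
C = (16/3, 6)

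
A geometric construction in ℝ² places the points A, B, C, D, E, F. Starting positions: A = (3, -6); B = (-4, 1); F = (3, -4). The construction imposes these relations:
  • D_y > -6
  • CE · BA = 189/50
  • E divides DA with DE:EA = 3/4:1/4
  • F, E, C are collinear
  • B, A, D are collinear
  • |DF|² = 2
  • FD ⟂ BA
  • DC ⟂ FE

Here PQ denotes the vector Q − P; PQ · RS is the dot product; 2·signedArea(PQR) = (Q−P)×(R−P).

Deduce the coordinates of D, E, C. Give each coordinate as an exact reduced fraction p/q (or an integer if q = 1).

1. D_x = 2  [B, A, D are collinear ∩ FD ⟂ BA]
2. D_y = -5  [B, A, D are collinear ∩ FD ⟂ BA]
   → D = (2, -5)
3. E_x = 11/4  [E divides DA with DE:EA = 3/4:1/4]
4. E_y = -23/4  [E divides DA with DE:EA = 3/4:1/4]
   → E = (11/4, -23/4)
5. C_x = 71/25  [F, E, C are collinear ∩ DC ⟂ FE]
6. C_y = -128/25  [F, E, C are collinear ∩ DC ⟂ FE]
   → C = (71/25, -128/25)

C = (71/25, -128/25)
D = (2, -5)
E = (11/4, -23/4)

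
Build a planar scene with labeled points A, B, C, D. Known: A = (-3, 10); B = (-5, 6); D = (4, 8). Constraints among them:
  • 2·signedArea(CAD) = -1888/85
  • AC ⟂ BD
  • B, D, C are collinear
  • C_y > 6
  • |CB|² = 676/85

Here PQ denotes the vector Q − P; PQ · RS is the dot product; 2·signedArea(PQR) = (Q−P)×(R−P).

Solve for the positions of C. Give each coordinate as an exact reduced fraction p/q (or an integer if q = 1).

C = (-191/85, 562/85)

1. C_x = -191/85  [B, D, C are collinear ∩ AC ⟂ BD]
2. C_y = 562/85  [B, D, C are collinear ∩ AC ⟂ BD]
   → C = (-191/85, 562/85)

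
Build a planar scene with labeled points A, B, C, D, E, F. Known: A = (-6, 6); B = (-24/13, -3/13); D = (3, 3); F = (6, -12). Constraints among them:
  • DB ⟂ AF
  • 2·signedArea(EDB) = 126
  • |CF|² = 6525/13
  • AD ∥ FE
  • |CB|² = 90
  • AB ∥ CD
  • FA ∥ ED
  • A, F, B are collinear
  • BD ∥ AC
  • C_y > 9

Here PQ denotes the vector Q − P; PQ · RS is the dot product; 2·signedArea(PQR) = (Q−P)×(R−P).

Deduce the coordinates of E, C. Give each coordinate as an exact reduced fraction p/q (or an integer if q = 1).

C = (-15/13, 120/13)
E = (15, -15)

1. E_x = 15  [FA ∥ ED ∩ AD ∥ FE]
2. E_y = -15  [FA ∥ ED ∩ AD ∥ FE]
   → E = (15, -15)
3. C_x = -15/13  [AB ∥ CD ∩ BD ∥ AC]
4. C_y = 120/13  [AB ∥ CD ∩ BD ∥ AC]
   → C = (-15/13, 120/13)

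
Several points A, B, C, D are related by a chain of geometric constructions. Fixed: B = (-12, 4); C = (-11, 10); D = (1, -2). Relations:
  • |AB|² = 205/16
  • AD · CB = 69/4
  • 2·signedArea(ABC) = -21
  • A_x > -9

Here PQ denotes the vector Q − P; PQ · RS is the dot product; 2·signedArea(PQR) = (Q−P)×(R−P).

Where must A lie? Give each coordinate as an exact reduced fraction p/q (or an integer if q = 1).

1. A_x = -35/4  [2·signedArea(ABC) = -21 ∩ AD · CB = 69/4]
2. A_y = 5/2  [2·signedArea(ABC) = -21 ∩ AD · CB = 69/4]
   → A = (-35/4, 5/2)

A = (-35/4, 5/2)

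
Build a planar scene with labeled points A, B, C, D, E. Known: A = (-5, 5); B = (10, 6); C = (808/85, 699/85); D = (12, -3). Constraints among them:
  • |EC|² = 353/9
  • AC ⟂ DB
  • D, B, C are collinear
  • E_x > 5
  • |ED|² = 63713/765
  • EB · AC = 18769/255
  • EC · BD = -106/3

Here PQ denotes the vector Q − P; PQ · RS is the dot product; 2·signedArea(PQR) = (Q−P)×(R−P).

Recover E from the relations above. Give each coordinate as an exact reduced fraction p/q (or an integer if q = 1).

1. E_x = 1403/255  [EB · AC = 18769/255 ∩ EC · BD = -106/3]
2. E_y = 869/255  [EB · AC = 18769/255 ∩ EC · BD = -106/3]
   → E = (1403/255, 869/255)

E = (1403/255, 869/255)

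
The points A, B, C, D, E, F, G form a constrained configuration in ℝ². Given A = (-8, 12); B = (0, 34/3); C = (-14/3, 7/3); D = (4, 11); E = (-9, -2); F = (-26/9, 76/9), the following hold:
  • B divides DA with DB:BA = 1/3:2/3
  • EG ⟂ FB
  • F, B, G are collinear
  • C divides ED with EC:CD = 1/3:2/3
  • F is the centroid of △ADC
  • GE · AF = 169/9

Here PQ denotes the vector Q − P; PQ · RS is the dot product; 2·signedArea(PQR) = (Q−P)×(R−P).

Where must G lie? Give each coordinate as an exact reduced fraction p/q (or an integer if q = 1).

1. G_x = -67/6  [F, B, G are collinear ∩ EG ⟂ FB]
2. G_y = 1/6  [F, B, G are collinear ∩ EG ⟂ FB]
   → G = (-67/6, 1/6)

G = (-67/6, 1/6)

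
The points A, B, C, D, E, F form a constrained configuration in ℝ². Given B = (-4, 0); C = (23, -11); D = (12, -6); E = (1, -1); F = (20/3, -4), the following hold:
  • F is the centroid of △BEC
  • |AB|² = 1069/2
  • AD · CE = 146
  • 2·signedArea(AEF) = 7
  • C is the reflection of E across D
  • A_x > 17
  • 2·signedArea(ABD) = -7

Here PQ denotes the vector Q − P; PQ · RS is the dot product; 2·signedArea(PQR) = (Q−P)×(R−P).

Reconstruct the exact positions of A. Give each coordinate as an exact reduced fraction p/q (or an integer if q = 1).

A = (35/2, -17/2)

1. A_x = 35/2  [2·signedArea(ABD) = -7 ∩ AD · CE = 146]
2. A_y = -17/2  [2·signedArea(ABD) = -7 ∩ AD · CE = 146]
   → A = (35/2, -17/2)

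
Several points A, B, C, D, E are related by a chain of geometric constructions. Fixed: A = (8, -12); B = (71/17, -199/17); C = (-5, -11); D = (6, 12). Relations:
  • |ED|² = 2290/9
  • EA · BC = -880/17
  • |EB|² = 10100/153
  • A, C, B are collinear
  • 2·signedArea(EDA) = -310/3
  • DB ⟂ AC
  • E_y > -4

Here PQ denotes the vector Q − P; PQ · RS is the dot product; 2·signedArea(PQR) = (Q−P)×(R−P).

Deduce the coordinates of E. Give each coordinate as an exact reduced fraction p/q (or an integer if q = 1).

1. E_x = 3  [EA · BC = -880/17 ∩ 2·signedArea(EDA) = -310/3]
2. E_y = -11/3  [EA · BC = -880/17 ∩ 2·signedArea(EDA) = -310/3]
   → E = (3, -11/3)

E = (3, -11/3)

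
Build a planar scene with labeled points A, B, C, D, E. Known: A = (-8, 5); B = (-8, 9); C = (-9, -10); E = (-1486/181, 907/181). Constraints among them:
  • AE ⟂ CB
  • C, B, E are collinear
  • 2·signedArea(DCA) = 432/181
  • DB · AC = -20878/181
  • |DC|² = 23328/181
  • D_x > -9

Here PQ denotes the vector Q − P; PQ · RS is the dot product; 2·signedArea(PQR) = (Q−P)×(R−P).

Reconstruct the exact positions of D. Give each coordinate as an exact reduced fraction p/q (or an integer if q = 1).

D = (-1521/181, 242/181)

1. D_x = -1521/181  [2·signedArea(DCA) = 432/181 ∩ DB · AC = -20878/181]
2. D_y = 242/181  [2·signedArea(DCA) = 432/181 ∩ DB · AC = -20878/181]
   → D = (-1521/181, 242/181)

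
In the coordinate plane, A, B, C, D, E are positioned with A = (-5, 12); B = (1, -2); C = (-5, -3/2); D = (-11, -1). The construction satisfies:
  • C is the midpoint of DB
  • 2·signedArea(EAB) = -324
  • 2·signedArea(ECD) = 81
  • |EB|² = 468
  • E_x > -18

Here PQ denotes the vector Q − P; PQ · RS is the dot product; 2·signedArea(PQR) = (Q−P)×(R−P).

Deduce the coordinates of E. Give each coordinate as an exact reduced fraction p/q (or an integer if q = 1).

1. E_x = -17  [2·signedArea(EAB) = -324 ∩ 2·signedArea(ECD) = 81]
2. E_y = -14  [2·signedArea(EAB) = -324 ∩ 2·signedArea(ECD) = 81]
   → E = (-17, -14)

E = (-17, -14)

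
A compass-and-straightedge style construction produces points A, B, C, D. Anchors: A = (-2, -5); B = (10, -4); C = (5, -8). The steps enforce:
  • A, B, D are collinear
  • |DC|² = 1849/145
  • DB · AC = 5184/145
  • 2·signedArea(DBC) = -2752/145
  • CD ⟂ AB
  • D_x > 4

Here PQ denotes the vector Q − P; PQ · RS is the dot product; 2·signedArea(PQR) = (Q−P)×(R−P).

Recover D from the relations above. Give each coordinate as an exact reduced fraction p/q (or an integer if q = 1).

D = (682/145, -644/145)

1. D_x = 682/145  [A, B, D are collinear ∩ CD ⟂ AB]
2. D_y = -644/145  [A, B, D are collinear ∩ CD ⟂ AB]
   → D = (682/145, -644/145)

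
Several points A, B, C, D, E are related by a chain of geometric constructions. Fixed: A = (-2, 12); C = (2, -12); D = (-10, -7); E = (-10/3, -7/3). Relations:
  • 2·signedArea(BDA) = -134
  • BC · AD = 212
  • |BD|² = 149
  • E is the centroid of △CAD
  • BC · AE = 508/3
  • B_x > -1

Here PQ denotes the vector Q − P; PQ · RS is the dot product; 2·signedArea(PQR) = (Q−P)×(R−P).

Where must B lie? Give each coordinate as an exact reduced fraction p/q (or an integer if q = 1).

B = (0, 0)

1. B_x = 0  [BC · AE = 508/3 ∩ 2·signedArea(BDA) = -134]
2. B_y = 0  [BC · AE = 508/3 ∩ 2·signedArea(BDA) = -134]
   → B = (0, 0)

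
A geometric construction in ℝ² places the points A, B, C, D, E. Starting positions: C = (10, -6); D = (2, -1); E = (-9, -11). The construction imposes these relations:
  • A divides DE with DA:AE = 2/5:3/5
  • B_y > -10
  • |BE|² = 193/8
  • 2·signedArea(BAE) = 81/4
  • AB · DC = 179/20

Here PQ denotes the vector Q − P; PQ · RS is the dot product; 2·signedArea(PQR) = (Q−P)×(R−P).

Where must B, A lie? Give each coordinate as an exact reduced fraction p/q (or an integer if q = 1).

1. A_x = -12/5  [A divides DE with DA:AE = 2/5:3/5]
2. A_y = -5  [A divides DE with DA:AE = 2/5:3/5]
   → A = (-12/5, -5)
3. B_x = -17/4  [2·signedArea(BAE) = 81/4 ∩ AB · DC = 179/20]
4. B_y = -39/4  [2·signedArea(BAE) = 81/4 ∩ AB · DC = 179/20]
   → B = (-17/4, -39/4)

A = (-12/5, -5)
B = (-17/4, -39/4)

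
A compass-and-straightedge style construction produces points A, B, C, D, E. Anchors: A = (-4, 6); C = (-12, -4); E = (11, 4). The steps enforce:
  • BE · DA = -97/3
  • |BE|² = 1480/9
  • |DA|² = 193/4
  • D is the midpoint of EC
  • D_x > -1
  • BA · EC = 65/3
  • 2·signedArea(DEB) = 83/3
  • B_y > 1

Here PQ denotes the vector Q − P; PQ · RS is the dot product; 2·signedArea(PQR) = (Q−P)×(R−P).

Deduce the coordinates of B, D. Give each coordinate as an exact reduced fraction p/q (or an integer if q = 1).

1. B_x = -5/3  [line 23·x + 8·y + 67/3 = 0 ∩ |BE|² = 1480/9]
2. B_y = 2  [line 23·x + 8·y + 67/3 = 0 ∩ |BE|² = 1480/9]
   → B = (-5/3, 2)
3. D_x = -1/2  [D is the midpoint of EC]
4. D_y = 0  [D is the midpoint of EC]
   → D = (-1/2, 0)

B = (-5/3, 2)
D = (-1/2, 0)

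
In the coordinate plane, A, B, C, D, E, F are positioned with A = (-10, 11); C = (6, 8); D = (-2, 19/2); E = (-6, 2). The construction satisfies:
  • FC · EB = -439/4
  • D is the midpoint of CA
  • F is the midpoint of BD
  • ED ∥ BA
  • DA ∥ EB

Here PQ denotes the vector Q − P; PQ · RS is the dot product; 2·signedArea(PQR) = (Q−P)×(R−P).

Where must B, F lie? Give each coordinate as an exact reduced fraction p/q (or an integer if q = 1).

B = (-14, 7/2)
F = (-8, 13/2)

1. B_x = -14  [ED ∥ BA ∩ DA ∥ EB]
2. B_y = 7/2  [ED ∥ BA ∩ DA ∥ EB]
   → B = (-14, 7/2)
3. F_x = -8  [F is the midpoint of BD]
4. F_y = 13/2  [F is the midpoint of BD]
   → F = (-8, 13/2)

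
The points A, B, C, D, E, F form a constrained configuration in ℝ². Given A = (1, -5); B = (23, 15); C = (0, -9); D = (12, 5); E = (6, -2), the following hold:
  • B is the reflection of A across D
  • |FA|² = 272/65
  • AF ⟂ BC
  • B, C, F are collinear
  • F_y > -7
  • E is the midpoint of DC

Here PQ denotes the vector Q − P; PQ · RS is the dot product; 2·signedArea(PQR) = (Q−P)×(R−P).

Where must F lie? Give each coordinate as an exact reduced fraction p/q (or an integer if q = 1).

F = (161/65, -417/65)

1. F_x = 161/65  [B, C, F are collinear ∩ AF ⟂ BC]
2. F_y = -417/65  [B, C, F are collinear ∩ AF ⟂ BC]
   → F = (161/65, -417/65)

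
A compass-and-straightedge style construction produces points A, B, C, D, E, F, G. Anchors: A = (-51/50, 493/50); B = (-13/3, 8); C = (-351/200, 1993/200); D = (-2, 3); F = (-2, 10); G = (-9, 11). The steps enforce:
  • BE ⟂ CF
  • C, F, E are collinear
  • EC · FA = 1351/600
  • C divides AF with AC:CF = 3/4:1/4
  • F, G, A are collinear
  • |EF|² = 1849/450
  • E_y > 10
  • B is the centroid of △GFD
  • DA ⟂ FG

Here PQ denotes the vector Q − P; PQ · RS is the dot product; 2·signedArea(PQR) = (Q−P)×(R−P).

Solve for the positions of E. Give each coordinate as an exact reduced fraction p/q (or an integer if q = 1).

1. E_x = -601/150  [C, F, E are collinear ∩ BE ⟂ CF]
2. E_y = 1543/150  [C, F, E are collinear ∩ BE ⟂ CF]
   → E = (-601/150, 1543/150)

E = (-601/150, 1543/150)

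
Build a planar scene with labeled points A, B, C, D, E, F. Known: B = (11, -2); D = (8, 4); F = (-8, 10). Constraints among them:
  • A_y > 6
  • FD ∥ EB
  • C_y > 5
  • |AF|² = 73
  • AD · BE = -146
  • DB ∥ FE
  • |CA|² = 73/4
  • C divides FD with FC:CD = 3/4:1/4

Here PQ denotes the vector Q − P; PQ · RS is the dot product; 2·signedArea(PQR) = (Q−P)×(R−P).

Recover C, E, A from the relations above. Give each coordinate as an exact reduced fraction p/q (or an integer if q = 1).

1. C_x = 4  [C divides FD with FC:CD = 3/4:1/4]
2. C_y = 11/2  [C divides FD with FC:CD = 3/4:1/4]
   → C = (4, 11/2)
3. E_x = -5  [FD ∥ EB ∩ DB ∥ FE]
4. E_y = 4  [FD ∥ EB ∩ DB ∥ FE]
   → E = (-5, 4)
5. A_x = 0  [line 16·x + -6·y + 42 = 0 ∩ |AF|² = 73]
6. A_y = 7  [line 16·x + -6·y + 42 = 0 ∩ |AF|² = 73]
   → A = (0, 7)

A = (0, 7)
C = (4, 11/2)
E = (-5, 4)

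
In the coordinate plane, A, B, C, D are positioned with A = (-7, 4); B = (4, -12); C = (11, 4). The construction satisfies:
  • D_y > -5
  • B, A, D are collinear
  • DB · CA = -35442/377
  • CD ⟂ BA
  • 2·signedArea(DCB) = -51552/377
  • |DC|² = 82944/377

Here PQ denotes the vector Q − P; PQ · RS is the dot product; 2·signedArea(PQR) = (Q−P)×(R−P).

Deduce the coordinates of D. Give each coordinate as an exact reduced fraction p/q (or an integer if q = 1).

1. D_x = -461/377  [B, A, D are collinear ∩ CD ⟂ BA]
2. D_y = -1660/377  [B, A, D are collinear ∩ CD ⟂ BA]
   → D = (-461/377, -1660/377)

D = (-461/377, -1660/377)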